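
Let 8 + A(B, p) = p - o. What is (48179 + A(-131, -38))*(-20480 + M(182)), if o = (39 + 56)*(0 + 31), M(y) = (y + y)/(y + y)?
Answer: -925405052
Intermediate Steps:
M(y) = 1 (M(y) = (2*y)/((2*y)) = (2*y)*(1/(2*y)) = 1)
o = 2945 (o = 95*31 = 2945)
A(B, p) = -2953 + p (A(B, p) = -8 + (p - 1*2945) = -8 + (p - 2945) = -8 + (-2945 + p) = -2953 + p)
(48179 + A(-131, -38))*(-20480 + M(182)) = (48179 + (-2953 - 38))*(-20480 + 1) = (48179 - 2991)*(-20479) = 45188*(-20479) = -925405052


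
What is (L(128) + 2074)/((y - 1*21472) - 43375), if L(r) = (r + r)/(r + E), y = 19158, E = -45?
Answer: -172398/3792187 ≈ -0.045461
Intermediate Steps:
L(r) = 2*r/(-45 + r) (L(r) = (r + r)/(r - 45) = (2*r)/(-45 + r) = 2*r/(-45 + r))
(L(128) + 2074)/((y - 1*21472) - 43375) = (2*128/(-45 + 128) + 2074)/((19158 - 1*21472) - 43375) = (2*128/83 + 2074)/((19158 - 21472) - 43375) = (2*128*(1/83) + 2074)/(-2314 - 43375) = (256/83 + 2074)/(-45689) = (172398/83)*(-1/45689) = -172398/3792187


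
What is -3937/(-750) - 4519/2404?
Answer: 3037649/901500 ≈ 3.3695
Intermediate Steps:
-3937/(-750) - 4519/2404 = -3937*(-1/750) - 4519*1/2404 = 3937/750 - 4519/2404 = 3037649/901500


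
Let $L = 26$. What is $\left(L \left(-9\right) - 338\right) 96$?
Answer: $-54912$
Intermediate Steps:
$\left(L \left(-9\right) - 338\right) 96 = \left(26 \left(-9\right) - 338\right) 96 = \left(-234 - 338\right) 96 = \left(-572\right) 96 = -54912$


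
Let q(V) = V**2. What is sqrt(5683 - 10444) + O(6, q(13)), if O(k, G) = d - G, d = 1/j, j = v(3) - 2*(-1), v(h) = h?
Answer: -844/5 + 69*I ≈ -168.8 + 69.0*I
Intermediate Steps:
j = 5 (j = 3 - 2*(-1) = 3 + 2 = 5)
d = 1/5 ≈ 0.20000
O(k, G) = 1/5 - G
sqrt(5683 - 10444) + O(6, q(13)) = sqrt(5683 - 10444) + (1/5 - 1*13**2) = sqrt(-4761) + (1/5 - 1*169) = 69*I + (1/5 - 169) = 69*I - 844/5 = -844/5 + 69*I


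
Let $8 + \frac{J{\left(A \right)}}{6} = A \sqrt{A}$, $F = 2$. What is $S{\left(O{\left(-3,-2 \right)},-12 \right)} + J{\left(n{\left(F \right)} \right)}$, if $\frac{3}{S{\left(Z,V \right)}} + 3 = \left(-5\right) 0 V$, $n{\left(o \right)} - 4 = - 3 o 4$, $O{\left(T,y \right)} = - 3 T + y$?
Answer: $-49 - 240 i \sqrt{5} \approx -49.0 - 536.66 i$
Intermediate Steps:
$O{\left(T,y \right)} = y - 3 T$
$n{\left(o \right)} = 4 - 12 o$ ($n{\left(o \right)} = 4 + - 3 o 4 = 4 - 12 o$)
$S{\left(Z,V \right)} = -1$ ($S{\left(Z,V \right)} = \frac{3}{-3 + \left(-5\right) 0 V} = \frac{3}{-3 + 0 V} = \frac{3}{-3 + 0} = \frac{3}{-3} = 3 \left(- \frac{1}{3}\right) = -1$)
$J{\left(A \right)} = -48 + 6 A^{\frac{3}{2}}$ ($J{\left(A \right)} = -48 + 6 A \sqrt{A} = -48 + 6 A^{\frac{3}{2}}$)
$S{\left(O{\left(-3,-2 \right)},-12 \right)} + J{\left(n{\left(F \right)} \right)} = -1 - \left(48 - 6 \left(4 - 24\right)^{\frac{3}{2}}\right) = -1 - \left(48 - 6 \left(-20\right)^{\frac{3}{2}}\right) = -1 - \left(48 - 6 \left(- 40 i \sqrt{5}\right)\right) = -1 - \left(48 + 240 i \sqrt{5}\right) = -49 - 240 i \sqrt{5}$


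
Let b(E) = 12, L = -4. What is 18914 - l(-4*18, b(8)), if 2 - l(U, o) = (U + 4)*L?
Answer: 19184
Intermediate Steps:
l(U, o) = 18 + 4*U (l(U, o) = 2 - (U + 4)*(-4) = 2 - (4 + U)*(-4) = 2 - (-16 - 4*U) = 2 + (16 + 4*U) = 18 + 4*U)
18914 - l(-4*18, b(8)) = 18914 - (18 + 4*(-4*18)) = 18914 - (18 + 4*(-72)) = 18914 - (18 - 288) = 18914 - 1*(-270) = 18914 + 270 = 19184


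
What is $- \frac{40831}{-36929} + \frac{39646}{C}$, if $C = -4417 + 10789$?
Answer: $\frac{862131133}{117655794} \approx 7.3276$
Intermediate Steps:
$C = 6372$
$- \frac{40831}{-36929} + \frac{39646}{C} = - \frac{40831}{-36929} + \frac{39646}{6372} = \left(-40831\right) \left(- \frac{1}{36929}\right) + 39646 \cdot \frac{1}{6372} = \frac{40831}{36929} + \frac{19823}{3186} = \frac{862131133}{117655794}$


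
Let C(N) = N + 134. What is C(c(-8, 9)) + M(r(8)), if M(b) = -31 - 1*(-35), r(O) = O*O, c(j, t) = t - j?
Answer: 155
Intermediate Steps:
r(O) = O²
M(b) = 4 (M(b) = -31 + 35 = 4)
C(N) = 134 + N
C(c(-8, 9)) + M(r(8)) = (134 + (9 - 1*(-8))) + 4 = (134 + (9 + 8)) + 4 = (134 + 17) + 4 = 151 + 4 = 155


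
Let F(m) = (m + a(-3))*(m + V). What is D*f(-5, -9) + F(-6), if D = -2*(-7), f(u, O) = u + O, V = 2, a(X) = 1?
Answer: -176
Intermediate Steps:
f(u, O) = O + u
F(m) = (1 + m)*(2 + m) (F(m) = (m + 1)*(m + 2) = (1 + m)*(2 + m))
D = 14
D*f(-5, -9) + F(-6) = 14*(-9 - 5) + (2 + (-6)² + 3*(-6)) = 14*(-14) + (2 + 36 - 18) = -196 + 20 = -176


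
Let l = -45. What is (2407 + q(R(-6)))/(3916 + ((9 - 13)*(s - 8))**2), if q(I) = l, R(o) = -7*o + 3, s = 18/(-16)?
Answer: 9448/20993 ≈ 0.45005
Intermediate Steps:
s = -9/8 (s = 18*(-1/16) = -9/8 ≈ -1.1250)
R(o) = 3 - 7*o
q(I) = -45
(2407 + q(R(-6)))/(3916 + ((9 - 13)*(s - 8))**2) = (2407 - 45)/(3916 + ((9 - 13)*(-9/8 - 8))**2) = 2362/(3916 + (-4*(-73/8))**2) = 2362/(3916 + (73/2)**2) = 2362/(3916 + 5329/4) = 2362/(20993/4) = 2362*(4/20993) = 9448/20993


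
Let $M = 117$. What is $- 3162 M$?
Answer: $-369954$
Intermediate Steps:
$- 3162 M = \left(-3162\right) 117 = -369954$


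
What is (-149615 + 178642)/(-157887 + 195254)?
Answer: 29027/37367 ≈ 0.77681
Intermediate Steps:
(-149615 + 178642)/(-157887 + 195254) = 29027/37367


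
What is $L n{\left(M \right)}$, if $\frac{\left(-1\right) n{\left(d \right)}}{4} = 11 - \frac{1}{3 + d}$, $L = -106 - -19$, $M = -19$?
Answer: $\frac{15399}{4} \approx 3849.8$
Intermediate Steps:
$L = -87$ ($L = -106 + 19 = -87$)
$n{\left(d \right)} = -44 + \frac{4}{3 + d}$ ($n{\left(d \right)} = - 4 \left(11 - \frac{1}{3 + d}\right) = -44 + \frac{4}{3 + d}$)
$L n{\left(M \right)} = - 87 \frac{4 \left(-32 - -209\right)}{3 - 19} = - 87 \frac{4 \left(-32 + 209\right)}{-16} = - 87 \cdot 4 \left(- \frac{1}{16}\right) 177 = \left(-87\right) \left(- \frac{177}{4}\right) = \frac{15399}{4}$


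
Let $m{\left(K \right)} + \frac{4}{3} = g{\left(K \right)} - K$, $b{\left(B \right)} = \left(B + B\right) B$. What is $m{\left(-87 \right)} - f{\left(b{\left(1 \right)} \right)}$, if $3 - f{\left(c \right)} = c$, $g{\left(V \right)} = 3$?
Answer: $\frac{263}{3} \approx 87.667$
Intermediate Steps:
$b{\left(B \right)} = 2 B^{2}$ ($b{\left(B \right)} = 2 B B = 2 B^{2}$)
$m{\left(K \right)} = \frac{5}{3} - K$ ($m{\left(K \right)} = - \frac{4}{3} - \left(-3 + K\right) = \frac{5}{3} - K$)
$f{\left(c \right)} = 3 - c$
$m{\left(-87 \right)} - f{\left(b{\left(1 \right)} \right)} = \left(\frac{5}{3} - -87\right) - \left(3 - 2 \cdot 1^{2}\right) = \left(\frac{5}{3} + 87\right) - \left(3 - 2 \cdot 1\right) = \frac{266}{3} - \left(3 - 2\right) = \frac{266}{3} - 1 = \frac{263}{3}$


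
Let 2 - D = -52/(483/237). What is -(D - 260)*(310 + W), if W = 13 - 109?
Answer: 8010020/161 ≈ 49752.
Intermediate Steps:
W = -96
D = 4430/161 (D = 2 - (-52)/(483/237) = 2 - (-52)/(483*(1/237)) = 2 - (-52)/161/79 = 2 - (-52)*79/161 = 2 - 1*(-4108/161) = 2 + 4108/161 = 4430/161 ≈ 27.516)
-(D - 260)*(310 + W) = -(4430/161 - 260)*(310 - 96) = -(-37430)*214/161 = -1*(-8010020/161) = 8010020/161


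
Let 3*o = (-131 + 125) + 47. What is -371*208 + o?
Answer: -231463/3 ≈ -77154.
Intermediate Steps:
o = 41/3 (o = ((-131 + 125) + 47)/3 = (-6 + 47)/3 = (1/3)*41 = 41/3 ≈ 13.667)
-371*208 + o = -371*208 + 41/3 = -77168 + 41/3 = -231463/3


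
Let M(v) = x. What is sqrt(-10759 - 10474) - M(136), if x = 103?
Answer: -103 + I*sqrt(21233) ≈ -103.0 + 145.72*I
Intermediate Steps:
M(v) = 103
sqrt(-10759 - 10474) - M(136) = sqrt(-10759 - 10474) - 1*103 = sqrt(-21233) - 103 = I*sqrt(21233) - 103 = -103 + I*sqrt(21233)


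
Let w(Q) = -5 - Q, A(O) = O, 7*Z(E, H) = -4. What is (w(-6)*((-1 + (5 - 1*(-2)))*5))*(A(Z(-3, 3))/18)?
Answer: -20/21 ≈ -0.95238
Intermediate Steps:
Z(E, H) = -4/7 (Z(E, H) = (1/7)*(-4) = -4/7)
(w(-6)*((-1 + (5 - 1*(-2)))*5))*(A(Z(-3, 3))/18) = ((-5 - 1*(-6))*((-1 + (5 - 1*(-2)))*5))*(-4/7/18) = ((-5 + 6)*((-1 + (5 + 2))*5))*(-4/7*1/18) = (1*((-1 + 7)*5))*(-2/63) = (1*(6*5))*(-2/63) = (1*30)*(-2/63) = 30*(-2/63) = -20/21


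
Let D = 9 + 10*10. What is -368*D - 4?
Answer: -40116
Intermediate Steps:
D = 109 (D = 9 + 100 = 109)
-368*D - 4 = -368*109 - 4 = -40112 - 4 = -40116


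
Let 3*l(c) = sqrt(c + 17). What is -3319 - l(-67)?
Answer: -3319 - 5*I*sqrt(2)/3 ≈ -3319.0 - 2.357*I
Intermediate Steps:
l(c) = sqrt(17 + c)/3 (l(c) = sqrt(c + 17)/3 = sqrt(17 + c)/3)
-3319 - l(-67) = -3319 - sqrt(17 - 67)/3 = -3319 - sqrt(-50)/3 = -3319 - 5*I*sqrt(2)/3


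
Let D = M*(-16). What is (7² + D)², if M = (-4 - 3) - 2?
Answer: 37249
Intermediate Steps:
M = -9 (M = -7 - 2 = -9)
D = 144 (D = -9*(-16) = 144)
(7² + D)² = (7² + 144)² = (49 + 144)² = 193² = 37249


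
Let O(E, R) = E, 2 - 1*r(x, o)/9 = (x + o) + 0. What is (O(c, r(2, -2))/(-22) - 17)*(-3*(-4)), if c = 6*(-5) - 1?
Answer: -2058/11 ≈ -187.09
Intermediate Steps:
r(x, o) = 18 - 9*o - 9*x (r(x, o) = 18 - 9*((x + o) + 0) = 18 - 9*((o + x) + 0) = 18 - 9*(o + x) = 18 + (-9*o - 9*x) = 18 - 9*o - 9*x)
c = -31 (c = -30 - 1 = -31)
(O(c, r(2, -2))/(-22) - 17)*(-3*(-4)) = (-31/(-22) - 17)*(-3*(-4)) = (-31*(-1/22) - 17)*12 = (31/22 - 17)*12 = -343/22*12 = -2058/11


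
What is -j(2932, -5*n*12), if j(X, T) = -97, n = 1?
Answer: 97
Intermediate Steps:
-j(2932, -5*n*12) = -1*(-97) = 97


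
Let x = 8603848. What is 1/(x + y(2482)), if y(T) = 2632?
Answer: 1/8606480 ≈ 1.1619e-7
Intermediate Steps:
1/(x + y(2482)) = 1/(8603848 + 2632) = 1/8606480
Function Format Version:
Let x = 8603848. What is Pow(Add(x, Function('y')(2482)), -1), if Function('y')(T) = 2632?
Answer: Rational(1, 8606480) ≈ 1.1619e-7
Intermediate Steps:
Pow(Add(x, Function('y')(2482)), -1) = Pow(Add(8603848, 2632), -1) = Pow(8606480, -1) = Rational(1, 8606480)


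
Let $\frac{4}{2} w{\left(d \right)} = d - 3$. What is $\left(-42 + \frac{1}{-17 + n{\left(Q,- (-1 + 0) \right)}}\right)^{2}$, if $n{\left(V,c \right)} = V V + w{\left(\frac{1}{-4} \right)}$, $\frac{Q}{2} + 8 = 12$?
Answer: $\frac{232196644}{131769} \approx 1762.1$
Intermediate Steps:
$Q = 8$ ($Q = -16 + 2 \cdot 12 = -16 + 24 = 8$)
$w{\left(d \right)} = - \frac{3}{2} + \frac{d}{2}$ ($w{\left(d \right)} = \frac{d - 3}{2} = \frac{-3 + d}{2} = - \frac{3}{2} + \frac{d}{2}$)
$n{\left(V,c \right)} = - \frac{13}{8} + V^{2}$ ($n{\left(V,c \right)} = V V - \left(\frac{3}{2} - \frac{1}{2 \left(-4\right)}\right) = V^{2} + \left(- \frac{3}{2} + \frac{1}{2} \left(- \frac{1}{4}\right)\right) = V^{2} - \frac{13}{8} = - \frac{13}{8} + V^{2}$)
$\left(-42 + \frac{1}{-17 + n{\left(Q,- (-1 + 0) \right)}}\right)^{2} = \left(-42 + \frac{1}{-17 - \left(\frac{13}{8} - 8^{2}\right)}\right)^{2} = \left(-42 + \frac{1}{-17 + \left(- \frac{13}{8} + 64\right)}\right)^{2} = \left(-42 + \frac{1}{-17 + \frac{499}{8}}\right)^{2} = \left(-42 + \frac{1}{\frac{363}{8}}\right)^{2} = \left(-42 + \frac{8}{363}\right)^{2} = \left(- \frac{15238}{363}\right)^{2} = \frac{232196644}{131769}$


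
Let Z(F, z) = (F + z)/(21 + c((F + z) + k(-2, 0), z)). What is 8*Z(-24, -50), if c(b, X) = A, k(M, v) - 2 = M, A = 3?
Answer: -74/3 ≈ -24.667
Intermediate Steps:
k(M, v) = 2 + M
c(b, X) = 3
Z(F, z) = F/24 + z/24 (Z(F, z) = (F + z)/(21 + 3) = (F + z)/24 = (F + z)*(1/24) = F/24 + z/24)
8*Z(-24, -50) = 8*((1/24)*(-24) + (1/24)*(-50)) = 8*(-1 - 25/12) = 8*(-37/12) = -74/3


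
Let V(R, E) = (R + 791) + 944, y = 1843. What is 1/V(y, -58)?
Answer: 1/3578 ≈ 0.00027949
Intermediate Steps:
V(R, E) = 1735 + R (V(R, E) = (791 + R) + 944 = 1735 + R)
1/V(y, -58) = 1/(1735 + 1843) = 1/3578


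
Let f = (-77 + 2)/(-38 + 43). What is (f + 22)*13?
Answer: 91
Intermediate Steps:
f = -15 (f = -75/5 = -75*⅕ = -15)
(f + 22)*13 = (-15 + 22)*13 = 7*13 = 91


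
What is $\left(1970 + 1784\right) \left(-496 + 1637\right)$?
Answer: $4283314$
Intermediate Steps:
$\left(1970 + 1784\right) \left(-496 + 1637\right) = 3754 \cdot 1141 = 4283314$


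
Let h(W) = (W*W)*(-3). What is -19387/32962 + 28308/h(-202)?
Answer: -275524145/336245362 ≈ -0.81941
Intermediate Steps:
h(W) = -3*W² (h(W) = W²*(-3) = -3*W²)
-19387/32962 + 28308/h(-202) = -19387/32962 + 28308/((-3*(-202)²)) = -19387*1/32962 + 28308/((-3*40804)) = -19387/32962 + 28308/(-122412) = -19387/32962 + 28308*(-1/122412) = -19387/32962 - 2359/10201 = -275524145/336245362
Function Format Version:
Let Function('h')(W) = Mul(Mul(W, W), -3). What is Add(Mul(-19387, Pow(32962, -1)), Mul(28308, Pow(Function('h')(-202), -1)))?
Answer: Rational(-275524145, 336245362) ≈ -0.81941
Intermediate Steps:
Function('h')(W) = Mul(-3, Pow(W, 2)) (Function('h')(W) = Mul(Pow(W, 2), -3) = Mul(-3, Pow(W, 2)))
Add(Mul(-19387, Pow(32962, -1)), Mul(28308, Pow(Function('h')(-202), -1))) = Add(Mul(-19387, Pow(32962, -1)), Mul(28308, Pow(Mul(-3, Pow(-202, 2)), -1))) = Add(Mul(-19387, Rational(1, 32962)), Mul(28308, Pow(Mul(-3, 40804), -1))) = Add(Rational(-19387, 32962), Mul(28308, Pow(-122412, -1))) = Add(Rational(-19387, 32962), Mul(28308, Rational(-1, 122412))) = Add(Rational(-19387, 32962), Rational(-2359, 10201)) = Rational(-275524145, 336245362)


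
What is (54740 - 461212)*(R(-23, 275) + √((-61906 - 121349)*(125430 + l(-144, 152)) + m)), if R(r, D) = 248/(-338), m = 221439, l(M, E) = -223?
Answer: 50402528/169 - 1219416*I*√2549398594 ≈ 2.9824e+5 - 6.157e+10*I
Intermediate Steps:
R(r, D) = -124/169 (R(r, D) = 248*(-1/338) = -124/169)
(54740 - 461212)*(R(-23, 275) + √((-61906 - 121349)*(125430 + l(-144, 152)) + m)) = (54740 - 461212)*(-124/169 + √((-61906 - 121349)*(125430 - 223) + 221439)) = -406472*(-124/169 + √(-183255*125207 + 221439)) = -406472*(-124/169 + √(-22944808785 + 221439)) = -406472*(-124/169 + √(-22944587346)) = -406472*(-124/169 + 3*I*√2549398594) = 50402528/169 - 1219416*I*√2549398594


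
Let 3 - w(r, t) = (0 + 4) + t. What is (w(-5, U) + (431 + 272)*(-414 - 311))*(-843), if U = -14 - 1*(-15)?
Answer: 429657711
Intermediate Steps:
U = 1 (U = -14 + 15 = 1)
w(r, t) = -1 - t (w(r, t) = 3 - ((0 + 4) + t) = 3 - (4 + t) = 3 + (-4 - t) = -1 - t)
(w(-5, U) + (431 + 272)*(-414 - 311))*(-843) = ((-1 - 1*1) + (431 + 272)*(-414 - 311))*(-843) = ((-1 - 1) + 703*(-725))*(-843) = (-2 - 509675)*(-843) = -509677*(-843) = 429657711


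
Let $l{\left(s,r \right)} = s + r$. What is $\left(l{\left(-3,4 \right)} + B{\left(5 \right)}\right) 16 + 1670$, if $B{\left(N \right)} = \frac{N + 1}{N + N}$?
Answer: $\frac{8478}{5} \approx 1695.6$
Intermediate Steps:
$l{\left(s,r \right)} = r + s$
$B{\left(N \right)} = \frac{1 + N}{2 N}$
$\left(l{\left(-3,4 \right)} + B{\left(5 \right)}\right) 16 + 1670 = \left(\left(4 - 3\right) + \frac{1 + 5}{2 \cdot 5}\right) 16 + 1670 = \left(1 + \frac{1}{2} \cdot \frac{1}{5} \cdot 6\right) 16 + 1670 = \left(1 + \frac{3}{5}\right) 16 + 1670 = \frac{8}{5} \cdot 16 + 1670 = \frac{128}{5} + 1670 = \frac{8478}{5}$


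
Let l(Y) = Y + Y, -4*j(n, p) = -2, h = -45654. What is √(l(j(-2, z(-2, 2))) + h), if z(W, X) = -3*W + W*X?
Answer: I*√45653 ≈ 213.67*I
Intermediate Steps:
j(n, p) = ½ (j(n, p) = -¼*(-2) = ½)
l(Y) = 2*Y
√(l(j(-2, z(-2, 2))) + h) = √(2*(½) - 45654) = √(1 - 45654) = √(-45653) = I*√45653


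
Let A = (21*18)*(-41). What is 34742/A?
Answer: -17371/7749 ≈ -2.2417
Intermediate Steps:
A = -15498 (A = 378*(-41) = -15498)
34742/A = 34742/(-15498) = 34742*(-1/15498) = -17371/7749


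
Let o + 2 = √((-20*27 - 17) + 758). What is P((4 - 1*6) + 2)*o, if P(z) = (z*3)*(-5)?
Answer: 0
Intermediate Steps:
P(z) = -15*z (P(z) = (3*z)*(-5) = -15*z)
o = -2 + √201 (o = -2 + √((-20*27 - 17) + 758) = -2 + √((-540 - 17) + 758) = -2 + √(-557 + 758) = -2 + √201 ≈ 12.177)
P((4 - 1*6) + 2)*o = (-15*((4 - 1*6) + 2))*(-2 + √201) = (-15*((4 - 6) + 2))*(-2 + √201) = (-15*(-2 + 2))*(-2 + √201) = (-15*0)*(-2 + √201) = 0*(-2 + √201) = 0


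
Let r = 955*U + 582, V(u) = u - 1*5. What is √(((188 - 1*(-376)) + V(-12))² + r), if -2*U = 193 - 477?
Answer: √435401 ≈ 659.85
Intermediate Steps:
U = 142 (U = -(193 - 477)/2 = -½*(-284) = 142)
V(u) = -5 + u (V(u) = u - 5 = -5 + u)
r = 136192 (r = 955*142 + 582 = 135610 + 582 = 136192)
√(((188 - 1*(-376)) + V(-12))² + r) = √(((188 - 1*(-376)) + (-5 - 12))² + 136192) = √(((188 + 376) - 17)² + 136192) = √((564 - 17)² + 136192) = √(547² + 136192) = √(299209 + 136192) = √435401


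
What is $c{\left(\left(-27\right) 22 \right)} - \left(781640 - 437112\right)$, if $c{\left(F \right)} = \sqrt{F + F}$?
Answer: $-344528 + 6 i \sqrt{33} \approx -3.4453 \cdot 10^{5} + 34.467 i$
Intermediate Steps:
$c{\left(F \right)} = \sqrt{2} \sqrt{F}$ ($c{\left(F \right)} = \sqrt{2 F} = \sqrt{2} \sqrt{F}$)
$c{\left(\left(-27\right) 22 \right)} - \left(781640 - 437112\right) = \sqrt{2} \sqrt{\left(-27\right) 22} - \left(781640 - 437112\right) = \sqrt{2} \sqrt{-594} - 344528 = \sqrt{2} \cdot 3 i \sqrt{66} - 344528 = 6 i \sqrt{33} - 344528 = -344528 + 6 i \sqrt{33}$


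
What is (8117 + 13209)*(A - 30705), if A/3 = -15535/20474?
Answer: -6703836363825/10237 ≈ -6.5486e+8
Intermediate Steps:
A = -46605/20474 (A = 3*(-15535/20474) = -46605/20474 ≈ -2.2763)
(8117 + 13209)*(A - 30705) = (8117 + 13209)*(-46605/20474 - 30705) = 21326*(-628700775/20474) = -6703836363825/10237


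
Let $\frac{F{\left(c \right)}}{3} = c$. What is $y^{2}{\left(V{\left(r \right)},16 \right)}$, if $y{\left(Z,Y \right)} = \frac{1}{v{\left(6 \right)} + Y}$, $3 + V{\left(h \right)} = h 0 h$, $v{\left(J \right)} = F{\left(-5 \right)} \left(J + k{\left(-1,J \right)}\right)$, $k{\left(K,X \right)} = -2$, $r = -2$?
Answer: $\frac{1}{1936} \approx 0.00051653$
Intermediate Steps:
$F{\left(c \right)} = 3 c$
$v{\left(J \right)} = 30 - 15 J$ ($v{\left(J \right)} = 3 \left(-5\right) \left(J - 2\right) = - 15 \left(-2 + J\right) = 30 - 15 J$)
$V{\left(h \right)} = -3$ ($V{\left(h \right)} = -3 + h 0 h = -3 + 0 h = -3 + 0 = -3$)
$y{\left(Z,Y \right)} = \frac{1}{-60 + Y}$ ($y{\left(Z,Y \right)} = \frac{1}{\left(30 - 90\right) + Y} = \frac{1}{-60 + Y}$)
$y^{2}{\left(V{\left(r \right)},16 \right)} = \left(\frac{1}{-60 + 16}\right)^{2} = \left(\frac{1}{-44}\right)^{2} = \left(- \frac{1}{44}\right)^{2} = \frac{1}{1936}$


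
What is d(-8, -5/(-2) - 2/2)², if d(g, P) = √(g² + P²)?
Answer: 265/4 ≈ 66.250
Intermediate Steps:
d(g, P) = √(P² + g²)
d(-8, -5/(-2) - 2/2)² = (√((-5/(-2) - 2/2)² + (-8)²))² = (√((-5*(-½) - 2*½)² + 64))² = (√((5/2 - 1)² + 64))² = (√((3/2)² + 64))² = (√(9/4 + 64))² = (√(265/4))² = (√265/2)² = 265/4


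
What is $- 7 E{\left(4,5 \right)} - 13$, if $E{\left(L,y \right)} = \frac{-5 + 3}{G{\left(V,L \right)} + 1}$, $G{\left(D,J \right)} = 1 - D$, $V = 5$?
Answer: $- \frac{53}{3} \approx -17.667$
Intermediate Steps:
$E{\left(L,y \right)} = \frac{2}{3}$ ($E{\left(L,y \right)} = \frac{-5 + 3}{\left(1 - 5\right) + 1} = - \frac{2}{\left(1 - 5\right) + 1} = - \frac{2}{-4 + 1} = - \frac{2}{-3} = \left(-2\right) \left(- \frac{1}{3}\right) = \frac{2}{3}$)
$- 7 E{\left(4,5 \right)} - 13 = \left(-7\right) \frac{2}{3} - 13 = - \frac{14}{3} - 13 = - \frac{53}{3}$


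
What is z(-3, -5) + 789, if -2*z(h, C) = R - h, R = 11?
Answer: 782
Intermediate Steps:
z(h, C) = -11/2 + h/2 (z(h, C) = -(11 - h)/2 = -11/2 + h/2)
z(-3, -5) + 789 = (-11/2 + (½)*(-3)) + 789 = (-11/2 - 3/2) + 789 = -7 + 789 = 782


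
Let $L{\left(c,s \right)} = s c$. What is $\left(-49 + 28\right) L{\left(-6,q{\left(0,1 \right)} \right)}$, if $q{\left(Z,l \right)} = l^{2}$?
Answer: $126$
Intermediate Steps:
$L{\left(c,s \right)} = c s$
$\left(-49 + 28\right) L{\left(-6,q{\left(0,1 \right)} \right)} = \left(-49 + 28\right) \left(- 6 \cdot 1^{2}\right) = - 21 \left(\left(-6\right) 1\right) = \left(-21\right) \left(-6\right) = 126$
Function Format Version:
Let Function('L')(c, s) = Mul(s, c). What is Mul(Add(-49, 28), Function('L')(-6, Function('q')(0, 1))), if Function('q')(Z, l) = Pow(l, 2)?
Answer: 126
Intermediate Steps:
Function('L')(c, s) = Mul(c, s)
Mul(Add(-49, 28), Function('L')(-6, Function('q')(0, 1))) = Mul(Add(-49, 28), Mul(-6, Pow(1, 2))) = Mul(-21, Mul(-6, 1)) = Mul(-21, -6) = 126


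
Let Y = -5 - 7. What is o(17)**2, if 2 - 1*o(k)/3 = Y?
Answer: 1764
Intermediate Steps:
Y = -12
o(k) = 42 (o(k) = 6 - 3*(-12) = 6 + 36 = 42)
o(17)**2 = 42**2 = 1764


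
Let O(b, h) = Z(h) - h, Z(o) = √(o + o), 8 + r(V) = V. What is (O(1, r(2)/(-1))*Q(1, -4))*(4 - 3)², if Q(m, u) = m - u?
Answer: -30 + 10*√3 ≈ -12.679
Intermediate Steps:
r(V) = -8 + V
Z(o) = √2*√o (Z(o) = √(2*o) = √2*√o)
O(b, h) = -h + √2*√h (O(b, h) = √2*√h - h = -h + √2*√h)
(O(1, r(2)/(-1))*Q(1, -4))*(4 - 3)² = ((-(-8 + 2)/(-1) + √2*√((-8 + 2)/(-1)))*(1 - 1*(-4)))*(4 - 3)² = ((-(-6)*(-1) + √2*√(-6*(-1)))*(1 + 4))*1² = ((-1*6 + √2*√6)*5)*1 = ((-6 + 2*√3)*5)*1 = (-30 + 10*√3)*1 = -30 + 10*√3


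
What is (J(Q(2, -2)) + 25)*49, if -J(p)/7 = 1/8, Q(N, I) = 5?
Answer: 9457/8 ≈ 1182.1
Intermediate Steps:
J(p) = -7/8
(J(Q(2, -2)) + 25)*49 = (-7/8 + 25)*49 = (193/8)*49 = 9457/8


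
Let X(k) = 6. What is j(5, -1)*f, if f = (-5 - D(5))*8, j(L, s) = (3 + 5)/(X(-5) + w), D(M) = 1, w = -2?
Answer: -96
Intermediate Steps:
j(L, s) = 2 (j(L, s) = (3 + 5)/(6 - 2) = 8/4 = 8*(¼) = 2)
f = -48 (f = (-5 - 1*1)*8 = (-5 - 1)*8 = -6*8 = -48)
j(5, -1)*f = 2*(-48) = -96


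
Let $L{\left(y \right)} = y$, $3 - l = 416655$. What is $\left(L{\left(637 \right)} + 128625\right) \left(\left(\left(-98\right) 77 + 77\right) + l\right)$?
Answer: $-54822728702$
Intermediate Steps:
$l = -416652$ ($l = 3 - 416655 = -416652$)
$\left(L{\left(637 \right)} + 128625\right) \left(\left(\left(-98\right) 77 + 77\right) + l\right) = \left(637 + 128625\right) \left(\left(\left(-98\right) 77 + 77\right) - 416652\right) = 129262 \left(\left(-7546 + 77\right) - 416652\right) = 129262 \left(-7469 - 416652\right) = 129262 \left(-424121\right) = -54822728702$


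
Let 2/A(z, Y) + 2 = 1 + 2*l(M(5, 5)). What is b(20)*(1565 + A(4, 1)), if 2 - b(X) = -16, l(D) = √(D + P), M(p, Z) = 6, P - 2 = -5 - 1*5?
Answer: 18*(1563*I + 3130*√2)/(I + 2*√2) ≈ 28166.0 - 11.314*I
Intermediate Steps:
P = -8 (P = 2 + (-5 - 1*5) = 2 + (-5 - 5) = 2 - 10 = -8)
l(D) = √(-8 + D) (l(D) = √(D - 8) = √(-8 + D))
b(X) = 18 (b(X) = 2 - 1*(-16) = 2 + 16 = 18)
A(z, Y) = 2/(-1 + 2*I*√2) (A(z, Y) = 2/(-2 + (1 + 2*√(-8 + 6))) = 2/(-2 + (1 + 2*√(-2))) = 2/(-2 + (1 + 2*(I*√2))) = 2/(-2 + (1 + 2*I*√2)) = 2/(-1 + 2*I*√2))
b(20)*(1565 + A(4, 1)) = 18*(1565 + (-2/9 - 4*I*√2/9)) = 18*(14083/9 - 4*I*√2/9) = 28166 - 8*I*√2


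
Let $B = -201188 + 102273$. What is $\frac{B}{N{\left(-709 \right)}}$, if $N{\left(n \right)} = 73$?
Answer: $-1355$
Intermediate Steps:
$B = -98915$
$\frac{B}{N{\left(-709 \right)}} = - \frac{98915}{73} = \left(-98915\right) \frac{1}{73} = -1355$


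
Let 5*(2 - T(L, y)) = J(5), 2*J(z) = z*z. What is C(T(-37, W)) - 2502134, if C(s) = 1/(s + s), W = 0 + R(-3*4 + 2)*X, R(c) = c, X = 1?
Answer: -2502135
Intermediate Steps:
J(z) = z²/2 (J(z) = (z*z)/2 = z²/2)
W = -10 (W = 0 + (-3*4 + 2)*1 = 0 + (-12 + 2)*1 = 0 - 10*1 = 0 - 10 = -10)
T(L, y) = -½ (T(L, y) = 2 - 5²/10 = 2 - 25/10 = 2 - ⅕*25/2 = 2 - 5/2 = -½)
C(s) = 1/(2*s)
C(T(-37, W)) - 2502134 = 1/(2*(-½)) - 2502134 = (½)*(-2) - 2502134 = -1 - 2502134 = -2502135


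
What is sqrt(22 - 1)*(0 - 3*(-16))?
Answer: 48*sqrt(21) ≈ 219.96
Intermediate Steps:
sqrt(22 - 1)*(0 - 3*(-16)) = sqrt(21)*(0 + 48) = sqrt(21)*48 = 48*sqrt(21)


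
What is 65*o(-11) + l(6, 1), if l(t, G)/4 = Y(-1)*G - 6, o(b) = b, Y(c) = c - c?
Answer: -739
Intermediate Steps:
Y(c) = 0
l(t, G) = -24 (l(t, G) = 4*(0*G - 6) = 4*(0 - 6) = 4*(-6) = -24)
65*o(-11) + l(6, 1) = 65*(-11) - 24 = -715 - 24 = -739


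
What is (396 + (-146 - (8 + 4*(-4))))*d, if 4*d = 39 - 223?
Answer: -11868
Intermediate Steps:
d = -46 (d = (39 - 223)/4 = (1/4)*(-184) = -46)
(396 + (-146 - (8 + 4*(-4))))*d = (396 + (-146 - (8 + 4*(-4))))*(-46) = (396 + (-146 - (8 - 16)))*(-46) = (396 + (-146 - 1*(-8)))*(-46) = (396 + (-146 + 8))*(-46) = (396 - 138)*(-46) = 258*(-46) = -11868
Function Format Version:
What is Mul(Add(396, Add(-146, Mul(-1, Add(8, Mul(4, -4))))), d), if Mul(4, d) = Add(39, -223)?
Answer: -11868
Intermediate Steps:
d = -46 (d = Mul(Rational(1, 4), Add(39, -223)) = Mul(Rational(1, 4), -184) = -46)
Mul(Add(396, Add(-146, Mul(-1, Add(8, Mul(4, -4))))), d) = Mul(Add(396, Add(-146, Mul(-1, Add(8, Mul(4, -4))))), -46) = Mul(Add(396, Add(-146, Mul(-1, Add(8, -16)))), -46) = Mul(Add(396, Add(-146, Mul(-1, -8))), -46) = Mul(Add(396, Add(-146, 8)), -46) = Mul(Add(396, -138), -46) = Mul(258, -46) = -11868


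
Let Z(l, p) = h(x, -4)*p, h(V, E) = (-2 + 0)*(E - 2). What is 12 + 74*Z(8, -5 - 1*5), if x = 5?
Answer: -8868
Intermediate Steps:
h(V, E) = 4 - 2*E (h(V, E) = -2*(-2 + E) = 4 - 2*E)
Z(l, p) = 12*p (Z(l, p) = (4 - 2*(-4))*p = (4 + 8)*p = 12*p)
12 + 74*Z(8, -5 - 1*5) = 12 + 74*(12*(-5 - 1*5)) = 12 + 74*(12*(-5 - 5)) = 12 + 74*(12*(-10)) = 12 + 74*(-120) = 12 - 8880 = -8868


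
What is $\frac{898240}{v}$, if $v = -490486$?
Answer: $- \frac{449120}{245243} \approx -1.8313$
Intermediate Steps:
$\frac{898240}{v} = \frac{898240}{-490486} = 898240 \left(- \frac{1}{490486}\right) = - \frac{449120}{245243}$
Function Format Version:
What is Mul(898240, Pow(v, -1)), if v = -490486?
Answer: Rational(-449120, 245243) ≈ -1.8313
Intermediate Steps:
Mul(898240, Pow(v, -1)) = Mul(898240, Pow(-490486, -1)) = Mul(898240, Rational(-1, 490486)) = Rational(-449120, 245243)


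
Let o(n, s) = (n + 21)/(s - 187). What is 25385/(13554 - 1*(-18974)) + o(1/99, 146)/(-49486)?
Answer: 2549496011365/3266846793936 ≈ 0.78041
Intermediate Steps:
o(n, s) = (21 + n)/(-187 + s)
25385/(13554 - 1*(-18974)) + o(1/99, 146)/(-49486) = 25385/(13554 - 1*(-18974)) + ((21 + 1/99)/(-187 + 146))/(-49486) = 25385/(13554 + 18974) + ((21 + 1/99)/(-41))*(-1/49486) = 25385/32528 - 1/41*2080/99*(-1/49486) = 25385*(1/32528) - 2080/4059*(-1/49486) = 25385/32528 + 1040/100431837 = 2549496011365/3266846793936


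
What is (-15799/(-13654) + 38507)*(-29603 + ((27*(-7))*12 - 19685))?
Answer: -13553824338306/6827 ≈ -1.9853e+9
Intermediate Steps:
(-15799/(-13654) + 38507)*(-29603 + ((27*(-7))*12 - 19685)) = (-15799*(-1/13654) + 38507)*(-29603 + (-189*12 - 19685)) = (15799/13654 + 38507)*(-29603 + (-2268 - 19685)) = 525790377*(-29603 - 21953)/13654 = (525790377/13654)*(-51556) = -13553824338306/6827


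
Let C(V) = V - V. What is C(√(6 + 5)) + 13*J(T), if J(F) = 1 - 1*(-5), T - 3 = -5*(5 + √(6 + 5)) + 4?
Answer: 78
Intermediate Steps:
T = -18 - 5*√11 (T = 3 + (-5*(5 + √(6 + 5)) + 4) = 3 + (-5*(5 + √11) + 4) = 3 + ((-25 - 5*√11) + 4) = 3 + (-21 - 5*√11) = -18 - 5*√11 ≈ -34.583)
J(F) = 6 (J(F) = 1 + 5 = 6)
C(V) = 0
C(√(6 + 5)) + 13*J(T) = 0 + 13*6 = 0 + 78 = 78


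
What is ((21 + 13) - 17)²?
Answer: 289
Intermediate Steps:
((21 + 13) - 17)² = (34 - 17)² = 17² = 289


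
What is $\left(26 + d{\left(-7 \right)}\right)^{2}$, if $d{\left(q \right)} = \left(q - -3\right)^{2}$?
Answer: $1764$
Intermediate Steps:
$d{\left(q \right)} = \left(3 + q\right)^{2}$ ($d{\left(q \right)} = \left(q + 3\right)^{2} = \left(3 + q\right)^{2}$)
$\left(26 + d{\left(-7 \right)}\right)^{2} = \left(26 + \left(3 - 7\right)^{2}\right)^{2} = \left(26 + \left(-4\right)^{2}\right)^{2} = \left(26 + 16\right)^{2} = 42^{2} = 1764$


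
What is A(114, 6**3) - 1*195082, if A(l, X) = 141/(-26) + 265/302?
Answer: -382954889/1963 ≈ -1.9509e+5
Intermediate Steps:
A(l, X) = -8923/1963 (A(l, X) = 141*(-1/26) + 265*(1/302) = -141/26 + 265/302 = -8923/1963)
A(114, 6**3) - 1*195082 = -8923/1963 - 1*195082 = -8923/1963 - 195082 = -382954889/1963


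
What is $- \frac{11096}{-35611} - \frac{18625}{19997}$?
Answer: $- \frac{441368163}{712113167} \approx -0.6198$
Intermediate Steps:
$- \frac{11096}{-35611} - \frac{18625}{19997} = \left(-11096\right) \left(- \frac{1}{35611}\right) - \frac{18625}{19997} = \frac{11096}{35611} - \frac{18625}{19997} = - \frac{441368163}{712113167}$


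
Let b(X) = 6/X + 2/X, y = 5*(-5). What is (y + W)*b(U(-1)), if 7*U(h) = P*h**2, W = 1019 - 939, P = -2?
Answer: -1540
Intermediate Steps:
W = 80
y = -25
U(h) = -2*h**2/7 (U(h) = (-2*h**2)/7 = -2*h**2/7)
b(X) = 8/X
(y + W)*b(U(-1)) = (-25 + 80)*(8/((-2/7*(-1)**2))) = 55*(8/((-2/7*1))) = 55*(8/(-2/7)) = 55*(8*(-7/2)) = 55*(-28) = -1540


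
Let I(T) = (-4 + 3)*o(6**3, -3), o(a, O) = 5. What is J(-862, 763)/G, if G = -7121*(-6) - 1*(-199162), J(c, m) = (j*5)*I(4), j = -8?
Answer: 25/30236 ≈ 0.00082683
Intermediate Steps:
I(T) = -5 (I(T) = (-4 + 3)*5 = -1*5 = -5)
J(c, m) = 200 (J(c, m) = -8*5*(-5) = -40*(-5) = 200)
G = 241888 (G = 42726 + 199162 = 241888)
J(-862, 763)/G = 200/241888 = 200*(1/241888) = 25/30236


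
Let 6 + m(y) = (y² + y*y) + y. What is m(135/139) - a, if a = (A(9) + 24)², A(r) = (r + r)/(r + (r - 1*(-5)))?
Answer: -6309509019/10220809 ≈ -617.32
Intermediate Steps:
A(r) = 2*r/(5 + 2*r) (A(r) = (2*r)/(r + (r + 5)) = (2*r)/(r + (5 + r)) = (2*r)/(5 + 2*r) = 2*r/(5 + 2*r))
m(y) = -6 + y + 2*y² (m(y) = -6 + ((y² + y*y) + y) = -6 + ((y² + y²) + y) = -6 + (2*y² + y) = -6 + (y + 2*y²) = -6 + y + 2*y²)
a = 324900/529 (a = (2*9/(5 + 2*9) + 24)² = (2*9/(5 + 18) + 24)² = (2*9/23 + 24)² = (2*9*(1/23) + 24)² = (18/23 + 24)² = (570/23)² = 324900/529 ≈ 614.18)
m(135/139) - a = (-6 + 135/139 + 2*(135/139)²) - 1*324900/529 = (-6 + 135*(1/139) + 2*(135*(1/139))²) - 324900/529 = (-6 + 135/139 + 2*(135/139)²) - 324900/529 = (-6 + 135/139 + 2*(18225/19321)) - 324900/529 = (-6 + 135/139 + 36450/19321) - 324900/529 = -60711/19321 - 324900/529 = -6309509019/10220809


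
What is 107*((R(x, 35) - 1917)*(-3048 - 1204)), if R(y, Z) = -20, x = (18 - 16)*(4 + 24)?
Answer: 881265268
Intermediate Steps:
x = 56 (x = 2*28 = 56)
107*((R(x, 35) - 1917)*(-3048 - 1204)) = 107*((-20 - 1917)*(-3048 - 1204)) = 107*(-1937*(-4252)) = 107*8236124 = 881265268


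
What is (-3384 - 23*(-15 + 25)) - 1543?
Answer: -5157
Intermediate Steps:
(-3384 - 23*(-15 + 25)) - 1543 = (-3384 - 23*10) - 1543 = (-3384 - 230) - 1543 = -3614 - 1543 = -5157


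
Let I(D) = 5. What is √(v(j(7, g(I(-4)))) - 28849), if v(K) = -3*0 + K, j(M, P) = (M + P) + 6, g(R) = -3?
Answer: I*√28839 ≈ 169.82*I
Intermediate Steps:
j(M, P) = 6 + M + P
v(K) = K (v(K) = 0 + K = K)
√(v(j(7, g(I(-4)))) - 28849) = √((6 + 7 - 3) - 28849) = √(10 - 28849) = √(-28839) = I*√28839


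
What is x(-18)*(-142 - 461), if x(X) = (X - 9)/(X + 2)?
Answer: -16281/16 ≈ -1017.6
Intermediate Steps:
x(X) = (-9 + X)/(2 + X)
x(-18)*(-142 - 461) = ((-9 - 18)/(2 - 18))*(-142 - 461) = (-27/(-16))*(-603) = -1/16*(-27)*(-603) = (27/16)*(-603) = -16281/16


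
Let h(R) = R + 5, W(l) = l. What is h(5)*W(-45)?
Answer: -450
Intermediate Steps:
h(R) = 5 + R
h(5)*W(-45) = (5 + 5)*(-45) = 10*(-45) = -450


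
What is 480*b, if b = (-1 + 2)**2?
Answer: 480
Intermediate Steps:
b = 1 (b = 1**2 = 1)
480*b = 480*1 = 480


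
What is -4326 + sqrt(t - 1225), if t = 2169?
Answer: -4326 + 4*sqrt(59) ≈ -4295.3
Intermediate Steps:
-4326 + sqrt(t - 1225) = -4326 + sqrt(2169 - 1225) = -4326 + sqrt(944) = -4326 + 4*sqrt(59)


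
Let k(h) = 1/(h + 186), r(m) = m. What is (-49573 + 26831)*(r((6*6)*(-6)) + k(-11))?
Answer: 859624858/175 ≈ 4.9121e+6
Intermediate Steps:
k(h) = 1/(186 + h)
(-49573 + 26831)*(r((6*6)*(-6)) + k(-11)) = (-49573 + 26831)*((6*6)*(-6) + 1/(186 - 11)) = -22742*(36*(-6) + 1/175) = -22742*(-216 + 1/175) = -22742*(-37799/175) = 859624858/175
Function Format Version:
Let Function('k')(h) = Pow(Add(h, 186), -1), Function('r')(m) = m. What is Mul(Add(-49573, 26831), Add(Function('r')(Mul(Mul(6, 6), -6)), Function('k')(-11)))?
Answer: Rational(859624858, 175) ≈ 4.9121e+6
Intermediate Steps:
Function('k')(h) = Pow(Add(186, h), -1)
Mul(Add(-49573, 26831), Add(Function('r')(Mul(Mul(6, 6), -6)), Function('k')(-11))) = Mul(Add(-49573, 26831), Add(Mul(Mul(6, 6), -6), Pow(Add(186, -11), -1))) = Mul(-22742, Add(Mul(36, -6), Pow(175, -1))) = Mul(-22742, Add(-216, Rational(1, 175))) = Mul(-22742, Rational(-37799, 175)) = Rational(859624858, 175)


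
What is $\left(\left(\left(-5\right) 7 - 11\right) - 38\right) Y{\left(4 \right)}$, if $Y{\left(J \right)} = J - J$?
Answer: $0$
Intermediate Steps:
$Y{\left(J \right)} = 0$
$\left(\left(\left(-5\right) 7 - 11\right) - 38\right) Y{\left(4 \right)} = \left(\left(\left(-5\right) 7 - 11\right) - 38\right) 0 = \left(\left(-35 - 11\right) - 38\right) 0 = \left(-46 - 38\right) 0 = \left(-84\right) 0 = 0$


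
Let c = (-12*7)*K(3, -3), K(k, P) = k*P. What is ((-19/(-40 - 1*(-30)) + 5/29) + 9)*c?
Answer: 1213758/145 ≈ 8370.8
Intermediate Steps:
K(k, P) = P*k
c = 756 (c = (-12*7)*(-3*3) = -84*(-9) = 756)
((-19/(-40 - 1*(-30)) + 5/29) + 9)*c = ((-19/(-40 - 1*(-30)) + 5/29) + 9)*756 = ((-19/(-40 + 30) + 5*(1/29)) + 9)*756 = ((-19/(-10) + 5/29) + 9)*756 = ((-19*(-⅒) + 5/29) + 9)*756 = ((19/10 + 5/29) + 9)*756 = (601/290 + 9)*756 = (3211/290)*756 = 1213758/145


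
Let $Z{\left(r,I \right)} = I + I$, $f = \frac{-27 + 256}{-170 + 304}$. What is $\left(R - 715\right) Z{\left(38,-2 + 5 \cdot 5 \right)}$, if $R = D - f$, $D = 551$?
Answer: $- \frac{510715}{67} \approx -7622.6$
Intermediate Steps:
$f = \frac{229}{134} \approx 1.709$
$Z{\left(r,I \right)} = 2 I$
$R = \frac{73605}{134}$ ($R = 551 - \frac{229}{134} = \frac{73605}{134} \approx 549.29$)
$\left(R - 715\right) Z{\left(38,-2 + 5 \cdot 5 \right)} = \left(\frac{73605}{134} - 715\right) 2 \left(-2 + 5 \cdot 5\right) = - \frac{22205 \cdot 2 \left(-2 + 25\right)}{134} = - \frac{22205 \cdot 2 \cdot 23}{134} = \left(- \frac{22205}{134}\right) 46 = - \frac{510715}{67}$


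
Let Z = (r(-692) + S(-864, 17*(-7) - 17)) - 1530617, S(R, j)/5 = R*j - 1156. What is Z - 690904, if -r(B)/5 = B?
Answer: -1636321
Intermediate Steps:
r(B) = -5*B
S(R, j) = -5780 + 5*R*j (S(R, j) = 5*(R*j - 1156) = 5*(-1156 + R*j) = -5780 + 5*R*j)
Z = -945417 (Z = (-5*(-692) + (-5780 + 5*(-864)*(17*(-7) - 17))) - 1530617 = (3460 + (-5780 + 5*(-864)*(-119 - 17))) - 1530617 = (3460 + (-5780 + 5*(-864)*(-136))) - 1530617 = (3460 + (-5780 + 587520)) - 1530617 = (3460 + 581740) - 1530617 = 585200 - 1530617 = -945417)
Z - 690904 = -945417 - 690904 = -1636321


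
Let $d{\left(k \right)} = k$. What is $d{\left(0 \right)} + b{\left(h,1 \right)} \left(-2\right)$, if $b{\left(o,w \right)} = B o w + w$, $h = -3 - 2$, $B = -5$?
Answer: $-52$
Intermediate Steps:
$h = -5$
$b{\left(o,w \right)} = w - 5 o w$ ($b{\left(o,w \right)} = - 5 o w + w = w - 5 o w$)
$d{\left(0 \right)} + b{\left(h,1 \right)} \left(-2\right) = 0 + 1 \left(1 - -25\right) \left(-2\right) = 0 + 1 \left(1 + 25\right) \left(-2\right) = 0 + 1 \cdot 26 \left(-2\right) = 0 + 26 \left(-2\right) = 0 - 52 = -52$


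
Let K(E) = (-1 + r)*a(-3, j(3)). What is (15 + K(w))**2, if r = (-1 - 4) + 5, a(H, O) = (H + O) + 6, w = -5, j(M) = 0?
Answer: 144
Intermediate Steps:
a(H, O) = 6 + H + O
r = 0 (r = -5 + 5 = 0)
K(E) = -3 (K(E) = (-1 + 0)*(6 - 3 + 0) = -1*3 = -3)
(15 + K(w))**2 = (15 - 3)**2 = 12**2 = 144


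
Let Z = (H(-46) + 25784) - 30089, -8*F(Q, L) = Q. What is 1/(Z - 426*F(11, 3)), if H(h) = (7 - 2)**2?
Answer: -4/14777 ≈ -0.00027069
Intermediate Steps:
F(Q, L) = -Q/8
H(h) = 25 (H(h) = 5**2 = 25)
Z = -4280 (Z = (25 + 25784) - 30089 = 25809 - 30089 = -4280)
1/(Z - 426*F(11, 3)) = 1/(-4280 - (-213)*11/4) = 1/(-4280 - 426*(-11/8)) = 1/(-4280 + 2343/4) = 1/(-14777/4) = -4/14777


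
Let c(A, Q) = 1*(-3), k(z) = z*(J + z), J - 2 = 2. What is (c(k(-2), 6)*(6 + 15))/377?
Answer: -63/377 ≈ -0.16711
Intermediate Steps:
J = 4 (J = 2 + 2 = 4)
k(z) = z*(4 + z)
c(A, Q) = -3
(c(k(-2), 6)*(6 + 15))/377 = -3*(6 + 15)/377 = -3*21*(1/377) = -63*1/377 = -63/377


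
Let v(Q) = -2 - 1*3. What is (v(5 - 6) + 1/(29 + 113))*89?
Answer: -63101/142 ≈ -444.37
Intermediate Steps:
v(Q) = -5 (v(Q) = -2 - 3 = -5)
(v(5 - 6) + 1/(29 + 113))*89 = (-5 + 1/(29 + 113))*89 = (-5 + 1/142)*89 = -709/142*89 = -63101/142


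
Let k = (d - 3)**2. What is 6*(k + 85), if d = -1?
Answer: 606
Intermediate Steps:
k = 16 (k = (-1 - 3)**2 = (-4)**2 = 16)
6*(k + 85) = 6*(16 + 85) = 6*101 = 606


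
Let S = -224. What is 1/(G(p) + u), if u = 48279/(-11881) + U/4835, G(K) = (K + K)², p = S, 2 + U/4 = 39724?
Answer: 57444635/11531022342403 ≈ 4.9817e-6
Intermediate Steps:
U = 158888 (U = -8 + 4*39724 = -8 + 158896 = 158888)
p = -224
G(K) = 4*K² (G(K) = (2*K)² = 4*K²)
u = 1654319363/57444635 (u = 48279/(-11881) + 158888/4835 = 48279*(-1/11881) + 158888*(1/4835) = -48279/11881 + 158888/4835 = 1654319363/57444635 ≈ 28.798)
1/(G(p) + u) = 1/(4*(-224)² + 1654319363/57444635) = 1/(4*50176 + 1654319363/57444635) = 1/(200704 + 1654319363/57444635) = 1/(11531022342403/57444635) = 57444635/11531022342403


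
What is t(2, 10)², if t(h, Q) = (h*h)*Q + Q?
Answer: 2500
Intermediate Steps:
t(h, Q) = Q + Q*h² (t(h, Q) = h²*Q + Q = Q*h² + Q = Q + Q*h²)
t(2, 10)² = (10*(1 + 2²))² = (10*(1 + 4))² = (10*5)² = 50² = 2500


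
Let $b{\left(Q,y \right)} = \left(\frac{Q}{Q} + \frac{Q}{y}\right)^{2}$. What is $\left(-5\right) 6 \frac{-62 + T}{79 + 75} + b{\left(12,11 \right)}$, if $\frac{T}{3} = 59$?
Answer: $- \frac{15272}{847} \approx -18.031$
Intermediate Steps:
$T = 177$ ($T = 3 \cdot 59 = 177$)
$b{\left(Q,y \right)} = \left(1 + \frac{Q}{y}\right)^{2}$
$\left(-5\right) 6 \frac{-62 + T}{79 + 75} + b{\left(12,11 \right)} = \left(-5\right) 6 \frac{-62 + 177}{79 + 75} + \frac{\left(12 + 11\right)^{2}}{121} = - 30 \cdot \frac{115}{154} + \frac{23^{2}}{121} = - 30 \cdot 115 \cdot \frac{1}{154} + \frac{1}{121} \cdot 529 = \left(-30\right) \frac{115}{154} + \frac{529}{121} = - \frac{1725}{77} + \frac{529}{121} = - \frac{15272}{847}$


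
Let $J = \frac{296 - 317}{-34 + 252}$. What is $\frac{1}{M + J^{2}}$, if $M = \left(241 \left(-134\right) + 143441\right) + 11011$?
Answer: $\frac{47524}{5805437233} \approx 8.1861 \cdot 10^{-6}$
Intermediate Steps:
$J = - \frac{21}{218} \approx -0.09633$
$M = 122158$ ($M = \left(-32294 + 143441\right) + 11011 = 111147 + 11011 = 122158$)
$\frac{1}{M + J^{2}} = \frac{1}{122158 + \left(- \frac{21}{218}\right)^{2}} = \frac{1}{122158 + \frac{441}{47524}} = \frac{1}{\frac{5805437233}{47524}} = \frac{47524}{5805437233}$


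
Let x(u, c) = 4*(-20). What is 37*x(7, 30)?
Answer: -2960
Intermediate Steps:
x(u, c) = -80
37*x(7, 30) = 37*(-80) = -2960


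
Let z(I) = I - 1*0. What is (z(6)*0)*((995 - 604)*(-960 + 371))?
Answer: 0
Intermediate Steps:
z(I) = I (z(I) = I + 0 = I)
(z(6)*0)*((995 - 604)*(-960 + 371)) = (6*0)*((995 - 604)*(-960 + 371)) = 0*(391*(-589)) = 0*(-230299) = 0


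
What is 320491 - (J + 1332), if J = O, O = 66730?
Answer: 252429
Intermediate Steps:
J = 66730
320491 - (J + 1332) = 320491 - (66730 + 1332) = 320491 - 1*68062 = 320491 - 68062 = 252429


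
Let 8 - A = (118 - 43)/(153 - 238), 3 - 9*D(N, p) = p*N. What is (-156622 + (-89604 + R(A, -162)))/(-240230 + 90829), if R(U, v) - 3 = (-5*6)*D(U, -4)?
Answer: 12563923/7619451 ≈ 1.6489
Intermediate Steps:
D(N, p) = ⅓ - N*p/9 (D(N, p) = ⅓ - p*N/9 = ⅓ - N*p/9)
A = 151/17 (A = 8 - (118 - 43)/(153 - 238) = 8 - 75/(-85) = 8 - 75*(-1)/85 = 8 - 1*(-15/17) = 8 + 15/17 = 151/17 ≈ 8.8824)
R(U, v) = -7 - 40*U/3 (R(U, v) = 3 + (-5*6)*(⅓ - ⅑*U*(-4)) = 3 - 30*(⅓ + 4*U/9) = 3 + (-10 - 40*U/3) = -7 - 40*U/3)
(-156622 + (-89604 + R(A, -162)))/(-240230 + 90829) = (-156622 + (-89604 + (-7 - 40/3*151/17)))/(-240230 + 90829) = (-156622 + (-89604 + (-7 - 6040/51)))/(-149401) = (-156622 + (-89604 - 6397/51))*(-1/149401) = (-156622 - 4576201/51)*(-1/149401) = -12563923/51*(-1/149401) = 12563923/7619451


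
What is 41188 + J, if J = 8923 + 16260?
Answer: 66371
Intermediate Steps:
J = 25183
41188 + J = 41188 + 25183 = 66371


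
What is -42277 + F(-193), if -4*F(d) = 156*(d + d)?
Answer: -27223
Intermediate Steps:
F(d) = -78*d (F(d) = -39*(d + d) = -39*2*d = -78*d)
-42277 + F(-193) = -42277 - 78*(-193) = -42277 + 15054 = -27223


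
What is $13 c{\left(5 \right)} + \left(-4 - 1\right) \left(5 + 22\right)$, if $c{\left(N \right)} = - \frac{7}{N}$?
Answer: $- \frac{766}{5} \approx -153.2$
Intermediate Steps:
$13 c{\left(5 \right)} + \left(-4 - 1\right) \left(5 + 22\right) = 13 \left(- \frac{7}{5}\right) + \left(-4 - 1\right) \left(5 + 22\right) = 13 \left(\left(-7\right) \frac{1}{5}\right) - 135 = 13 \left(- \frac{7}{5}\right) - 135 = - \frac{91}{5} - 135 = - \frac{766}{5}$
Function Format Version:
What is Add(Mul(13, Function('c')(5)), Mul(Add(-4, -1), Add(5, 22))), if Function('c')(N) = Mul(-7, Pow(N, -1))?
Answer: Rational(-766, 5) ≈ -153.20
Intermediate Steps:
Add(Mul(13, Function('c')(5)), Mul(Add(-4, -1), Add(5, 22))) = Add(Mul(13, Mul(-7, Pow(5, -1))), Mul(Add(-4, -1), Add(5, 22))) = Add(Mul(13, Mul(-7, Rational(1, 5))), Mul(-5, 27)) = Add(Mul(13, Rational(-7, 5)), -135) = Add(Rational(-91, 5), -135) = Rational(-766, 5)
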